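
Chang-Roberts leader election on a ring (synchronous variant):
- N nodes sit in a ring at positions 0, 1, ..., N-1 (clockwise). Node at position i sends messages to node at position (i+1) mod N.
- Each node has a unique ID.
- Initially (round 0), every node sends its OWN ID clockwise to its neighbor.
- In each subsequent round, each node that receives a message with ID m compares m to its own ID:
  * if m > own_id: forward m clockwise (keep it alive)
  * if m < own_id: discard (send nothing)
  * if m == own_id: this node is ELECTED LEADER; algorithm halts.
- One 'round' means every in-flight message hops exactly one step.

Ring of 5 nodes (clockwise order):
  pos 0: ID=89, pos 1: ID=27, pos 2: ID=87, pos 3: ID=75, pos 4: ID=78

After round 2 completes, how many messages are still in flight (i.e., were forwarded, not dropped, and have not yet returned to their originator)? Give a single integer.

Answer: 2

Derivation:
Round 1: pos1(id27) recv 89: fwd; pos2(id87) recv 27: drop; pos3(id75) recv 87: fwd; pos4(id78) recv 75: drop; pos0(id89) recv 78: drop
Round 2: pos2(id87) recv 89: fwd; pos4(id78) recv 87: fwd
After round 2: 2 messages still in flight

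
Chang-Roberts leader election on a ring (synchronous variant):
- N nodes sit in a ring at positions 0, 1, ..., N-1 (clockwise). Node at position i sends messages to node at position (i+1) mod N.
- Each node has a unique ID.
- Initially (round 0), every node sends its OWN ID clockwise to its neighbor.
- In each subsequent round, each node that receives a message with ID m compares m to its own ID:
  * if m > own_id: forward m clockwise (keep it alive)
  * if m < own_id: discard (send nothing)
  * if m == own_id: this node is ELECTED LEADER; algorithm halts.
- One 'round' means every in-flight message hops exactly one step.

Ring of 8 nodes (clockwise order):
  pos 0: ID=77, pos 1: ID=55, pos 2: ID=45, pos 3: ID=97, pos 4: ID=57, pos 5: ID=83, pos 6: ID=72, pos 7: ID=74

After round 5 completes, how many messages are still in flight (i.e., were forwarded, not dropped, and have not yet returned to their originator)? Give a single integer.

Round 1: pos1(id55) recv 77: fwd; pos2(id45) recv 55: fwd; pos3(id97) recv 45: drop; pos4(id57) recv 97: fwd; pos5(id83) recv 57: drop; pos6(id72) recv 83: fwd; pos7(id74) recv 72: drop; pos0(id77) recv 74: drop
Round 2: pos2(id45) recv 77: fwd; pos3(id97) recv 55: drop; pos5(id83) recv 97: fwd; pos7(id74) recv 83: fwd
Round 3: pos3(id97) recv 77: drop; pos6(id72) recv 97: fwd; pos0(id77) recv 83: fwd
Round 4: pos7(id74) recv 97: fwd; pos1(id55) recv 83: fwd
Round 5: pos0(id77) recv 97: fwd; pos2(id45) recv 83: fwd
After round 5: 2 messages still in flight

Answer: 2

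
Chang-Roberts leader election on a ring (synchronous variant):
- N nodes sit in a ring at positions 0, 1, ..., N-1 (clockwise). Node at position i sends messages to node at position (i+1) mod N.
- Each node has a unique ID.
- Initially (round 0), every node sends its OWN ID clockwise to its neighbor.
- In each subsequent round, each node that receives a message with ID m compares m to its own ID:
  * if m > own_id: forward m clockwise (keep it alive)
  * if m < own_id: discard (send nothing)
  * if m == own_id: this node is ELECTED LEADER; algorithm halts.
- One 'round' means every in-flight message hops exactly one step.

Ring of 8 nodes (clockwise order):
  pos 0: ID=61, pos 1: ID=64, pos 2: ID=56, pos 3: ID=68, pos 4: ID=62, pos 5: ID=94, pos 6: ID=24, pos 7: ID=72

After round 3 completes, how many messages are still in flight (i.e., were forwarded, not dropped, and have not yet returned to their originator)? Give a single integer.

Answer: 2

Derivation:
Round 1: pos1(id64) recv 61: drop; pos2(id56) recv 64: fwd; pos3(id68) recv 56: drop; pos4(id62) recv 68: fwd; pos5(id94) recv 62: drop; pos6(id24) recv 94: fwd; pos7(id72) recv 24: drop; pos0(id61) recv 72: fwd
Round 2: pos3(id68) recv 64: drop; pos5(id94) recv 68: drop; pos7(id72) recv 94: fwd; pos1(id64) recv 72: fwd
Round 3: pos0(id61) recv 94: fwd; pos2(id56) recv 72: fwd
After round 3: 2 messages still in flight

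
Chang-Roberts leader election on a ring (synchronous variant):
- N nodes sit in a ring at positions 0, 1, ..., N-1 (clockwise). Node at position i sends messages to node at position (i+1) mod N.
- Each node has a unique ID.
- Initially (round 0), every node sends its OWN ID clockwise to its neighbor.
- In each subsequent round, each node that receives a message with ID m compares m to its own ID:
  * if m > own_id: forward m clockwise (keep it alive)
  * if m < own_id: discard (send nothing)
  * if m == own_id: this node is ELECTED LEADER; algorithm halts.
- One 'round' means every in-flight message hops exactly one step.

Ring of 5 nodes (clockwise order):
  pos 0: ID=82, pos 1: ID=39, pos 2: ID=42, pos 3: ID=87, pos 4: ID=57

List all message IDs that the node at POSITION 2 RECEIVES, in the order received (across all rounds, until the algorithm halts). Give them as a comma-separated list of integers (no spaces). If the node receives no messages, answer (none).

Answer: 39,82,87

Derivation:
Round 1: pos1(id39) recv 82: fwd; pos2(id42) recv 39: drop; pos3(id87) recv 42: drop; pos4(id57) recv 87: fwd; pos0(id82) recv 57: drop
Round 2: pos2(id42) recv 82: fwd; pos0(id82) recv 87: fwd
Round 3: pos3(id87) recv 82: drop; pos1(id39) recv 87: fwd
Round 4: pos2(id42) recv 87: fwd
Round 5: pos3(id87) recv 87: ELECTED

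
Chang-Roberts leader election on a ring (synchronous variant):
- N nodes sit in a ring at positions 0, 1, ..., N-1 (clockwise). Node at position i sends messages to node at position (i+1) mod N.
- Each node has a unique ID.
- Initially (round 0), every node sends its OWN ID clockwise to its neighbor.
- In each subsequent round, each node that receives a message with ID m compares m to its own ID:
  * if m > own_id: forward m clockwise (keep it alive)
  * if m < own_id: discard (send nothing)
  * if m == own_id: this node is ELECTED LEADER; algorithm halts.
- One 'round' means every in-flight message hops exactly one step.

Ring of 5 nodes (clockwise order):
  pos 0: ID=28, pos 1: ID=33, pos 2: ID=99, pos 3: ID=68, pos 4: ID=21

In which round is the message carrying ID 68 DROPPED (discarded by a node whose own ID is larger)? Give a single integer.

Answer: 4

Derivation:
Round 1: pos1(id33) recv 28: drop; pos2(id99) recv 33: drop; pos3(id68) recv 99: fwd; pos4(id21) recv 68: fwd; pos0(id28) recv 21: drop
Round 2: pos4(id21) recv 99: fwd; pos0(id28) recv 68: fwd
Round 3: pos0(id28) recv 99: fwd; pos1(id33) recv 68: fwd
Round 4: pos1(id33) recv 99: fwd; pos2(id99) recv 68: drop
Round 5: pos2(id99) recv 99: ELECTED
Message ID 68 originates at pos 3; dropped at pos 2 in round 4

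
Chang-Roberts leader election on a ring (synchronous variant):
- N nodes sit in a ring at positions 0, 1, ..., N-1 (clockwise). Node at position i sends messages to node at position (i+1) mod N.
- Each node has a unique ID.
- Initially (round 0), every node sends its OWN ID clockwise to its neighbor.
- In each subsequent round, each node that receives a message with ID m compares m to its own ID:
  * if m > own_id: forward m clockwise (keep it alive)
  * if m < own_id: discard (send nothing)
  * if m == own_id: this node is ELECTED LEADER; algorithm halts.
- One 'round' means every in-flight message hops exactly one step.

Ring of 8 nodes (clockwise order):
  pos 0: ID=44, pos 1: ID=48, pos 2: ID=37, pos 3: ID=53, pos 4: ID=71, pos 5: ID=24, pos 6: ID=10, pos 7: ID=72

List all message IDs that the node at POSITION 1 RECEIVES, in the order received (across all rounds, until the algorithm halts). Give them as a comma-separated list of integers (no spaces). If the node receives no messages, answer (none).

Round 1: pos1(id48) recv 44: drop; pos2(id37) recv 48: fwd; pos3(id53) recv 37: drop; pos4(id71) recv 53: drop; pos5(id24) recv 71: fwd; pos6(id10) recv 24: fwd; pos7(id72) recv 10: drop; pos0(id44) recv 72: fwd
Round 2: pos3(id53) recv 48: drop; pos6(id10) recv 71: fwd; pos7(id72) recv 24: drop; pos1(id48) recv 72: fwd
Round 3: pos7(id72) recv 71: drop; pos2(id37) recv 72: fwd
Round 4: pos3(id53) recv 72: fwd
Round 5: pos4(id71) recv 72: fwd
Round 6: pos5(id24) recv 72: fwd
Round 7: pos6(id10) recv 72: fwd
Round 8: pos7(id72) recv 72: ELECTED

Answer: 44,72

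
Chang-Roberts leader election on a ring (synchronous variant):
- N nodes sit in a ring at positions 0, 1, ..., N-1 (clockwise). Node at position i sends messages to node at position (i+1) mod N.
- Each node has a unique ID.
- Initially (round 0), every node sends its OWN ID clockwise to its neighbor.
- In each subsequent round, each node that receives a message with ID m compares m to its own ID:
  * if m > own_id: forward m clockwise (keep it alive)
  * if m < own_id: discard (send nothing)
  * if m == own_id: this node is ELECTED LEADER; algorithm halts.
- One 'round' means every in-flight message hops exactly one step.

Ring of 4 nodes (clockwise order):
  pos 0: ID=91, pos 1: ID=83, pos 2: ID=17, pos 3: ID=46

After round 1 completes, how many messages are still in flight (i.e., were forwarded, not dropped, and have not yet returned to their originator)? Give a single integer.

Answer: 2

Derivation:
Round 1: pos1(id83) recv 91: fwd; pos2(id17) recv 83: fwd; pos3(id46) recv 17: drop; pos0(id91) recv 46: drop
After round 1: 2 messages still in flight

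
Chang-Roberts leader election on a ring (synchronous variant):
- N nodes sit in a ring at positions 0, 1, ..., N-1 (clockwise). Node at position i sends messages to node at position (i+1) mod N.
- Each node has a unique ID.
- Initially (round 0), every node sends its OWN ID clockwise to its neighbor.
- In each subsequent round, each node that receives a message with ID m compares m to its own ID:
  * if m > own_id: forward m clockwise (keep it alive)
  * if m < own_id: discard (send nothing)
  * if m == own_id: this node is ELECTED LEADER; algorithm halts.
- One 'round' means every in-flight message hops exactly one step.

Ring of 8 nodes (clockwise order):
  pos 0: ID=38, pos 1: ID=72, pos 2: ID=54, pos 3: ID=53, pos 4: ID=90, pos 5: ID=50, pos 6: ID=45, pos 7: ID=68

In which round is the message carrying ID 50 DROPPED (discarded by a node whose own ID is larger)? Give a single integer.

Answer: 2

Derivation:
Round 1: pos1(id72) recv 38: drop; pos2(id54) recv 72: fwd; pos3(id53) recv 54: fwd; pos4(id90) recv 53: drop; pos5(id50) recv 90: fwd; pos6(id45) recv 50: fwd; pos7(id68) recv 45: drop; pos0(id38) recv 68: fwd
Round 2: pos3(id53) recv 72: fwd; pos4(id90) recv 54: drop; pos6(id45) recv 90: fwd; pos7(id68) recv 50: drop; pos1(id72) recv 68: drop
Round 3: pos4(id90) recv 72: drop; pos7(id68) recv 90: fwd
Round 4: pos0(id38) recv 90: fwd
Round 5: pos1(id72) recv 90: fwd
Round 6: pos2(id54) recv 90: fwd
Round 7: pos3(id53) recv 90: fwd
Round 8: pos4(id90) recv 90: ELECTED
Message ID 50 originates at pos 5; dropped at pos 7 in round 2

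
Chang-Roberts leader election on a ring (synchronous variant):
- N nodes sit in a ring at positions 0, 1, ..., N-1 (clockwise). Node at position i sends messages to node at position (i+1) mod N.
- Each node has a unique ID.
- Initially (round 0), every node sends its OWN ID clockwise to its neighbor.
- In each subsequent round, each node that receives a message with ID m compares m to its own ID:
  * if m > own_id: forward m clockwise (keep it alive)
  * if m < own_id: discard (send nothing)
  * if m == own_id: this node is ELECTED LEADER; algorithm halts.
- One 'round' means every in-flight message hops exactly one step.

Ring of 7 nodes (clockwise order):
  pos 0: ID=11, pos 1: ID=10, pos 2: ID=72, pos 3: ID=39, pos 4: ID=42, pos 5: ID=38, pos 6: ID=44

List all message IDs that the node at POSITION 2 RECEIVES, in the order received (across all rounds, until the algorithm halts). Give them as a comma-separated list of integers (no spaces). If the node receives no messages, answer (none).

Answer: 10,11,44,72

Derivation:
Round 1: pos1(id10) recv 11: fwd; pos2(id72) recv 10: drop; pos3(id39) recv 72: fwd; pos4(id42) recv 39: drop; pos5(id38) recv 42: fwd; pos6(id44) recv 38: drop; pos0(id11) recv 44: fwd
Round 2: pos2(id72) recv 11: drop; pos4(id42) recv 72: fwd; pos6(id44) recv 42: drop; pos1(id10) recv 44: fwd
Round 3: pos5(id38) recv 72: fwd; pos2(id72) recv 44: drop
Round 4: pos6(id44) recv 72: fwd
Round 5: pos0(id11) recv 72: fwd
Round 6: pos1(id10) recv 72: fwd
Round 7: pos2(id72) recv 72: ELECTED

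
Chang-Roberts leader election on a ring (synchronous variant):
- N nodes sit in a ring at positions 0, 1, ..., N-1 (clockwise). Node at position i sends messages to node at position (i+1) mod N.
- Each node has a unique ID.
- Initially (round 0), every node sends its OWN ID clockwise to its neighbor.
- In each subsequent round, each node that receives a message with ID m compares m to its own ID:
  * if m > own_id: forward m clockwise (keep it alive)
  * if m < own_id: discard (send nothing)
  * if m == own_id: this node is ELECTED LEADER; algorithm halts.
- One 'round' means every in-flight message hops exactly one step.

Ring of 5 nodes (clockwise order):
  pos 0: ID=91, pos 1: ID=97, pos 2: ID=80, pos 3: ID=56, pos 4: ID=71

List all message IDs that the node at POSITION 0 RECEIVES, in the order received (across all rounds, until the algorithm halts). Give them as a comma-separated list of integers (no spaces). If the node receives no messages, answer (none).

Round 1: pos1(id97) recv 91: drop; pos2(id80) recv 97: fwd; pos3(id56) recv 80: fwd; pos4(id71) recv 56: drop; pos0(id91) recv 71: drop
Round 2: pos3(id56) recv 97: fwd; pos4(id71) recv 80: fwd
Round 3: pos4(id71) recv 97: fwd; pos0(id91) recv 80: drop
Round 4: pos0(id91) recv 97: fwd
Round 5: pos1(id97) recv 97: ELECTED

Answer: 71,80,97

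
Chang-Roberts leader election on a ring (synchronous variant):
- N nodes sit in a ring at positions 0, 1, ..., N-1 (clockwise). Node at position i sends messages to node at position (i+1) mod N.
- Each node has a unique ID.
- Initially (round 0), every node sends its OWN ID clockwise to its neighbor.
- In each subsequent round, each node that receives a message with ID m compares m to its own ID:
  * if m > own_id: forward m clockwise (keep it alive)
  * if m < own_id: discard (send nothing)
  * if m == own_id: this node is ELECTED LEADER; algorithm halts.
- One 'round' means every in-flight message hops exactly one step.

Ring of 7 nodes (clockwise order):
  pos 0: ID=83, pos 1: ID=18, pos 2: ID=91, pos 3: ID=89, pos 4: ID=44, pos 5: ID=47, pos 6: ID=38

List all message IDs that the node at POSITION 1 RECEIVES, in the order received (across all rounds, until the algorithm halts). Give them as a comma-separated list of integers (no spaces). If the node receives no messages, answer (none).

Round 1: pos1(id18) recv 83: fwd; pos2(id91) recv 18: drop; pos3(id89) recv 91: fwd; pos4(id44) recv 89: fwd; pos5(id47) recv 44: drop; pos6(id38) recv 47: fwd; pos0(id83) recv 38: drop
Round 2: pos2(id91) recv 83: drop; pos4(id44) recv 91: fwd; pos5(id47) recv 89: fwd; pos0(id83) recv 47: drop
Round 3: pos5(id47) recv 91: fwd; pos6(id38) recv 89: fwd
Round 4: pos6(id38) recv 91: fwd; pos0(id83) recv 89: fwd
Round 5: pos0(id83) recv 91: fwd; pos1(id18) recv 89: fwd
Round 6: pos1(id18) recv 91: fwd; pos2(id91) recv 89: drop
Round 7: pos2(id91) recv 91: ELECTED

Answer: 83,89,91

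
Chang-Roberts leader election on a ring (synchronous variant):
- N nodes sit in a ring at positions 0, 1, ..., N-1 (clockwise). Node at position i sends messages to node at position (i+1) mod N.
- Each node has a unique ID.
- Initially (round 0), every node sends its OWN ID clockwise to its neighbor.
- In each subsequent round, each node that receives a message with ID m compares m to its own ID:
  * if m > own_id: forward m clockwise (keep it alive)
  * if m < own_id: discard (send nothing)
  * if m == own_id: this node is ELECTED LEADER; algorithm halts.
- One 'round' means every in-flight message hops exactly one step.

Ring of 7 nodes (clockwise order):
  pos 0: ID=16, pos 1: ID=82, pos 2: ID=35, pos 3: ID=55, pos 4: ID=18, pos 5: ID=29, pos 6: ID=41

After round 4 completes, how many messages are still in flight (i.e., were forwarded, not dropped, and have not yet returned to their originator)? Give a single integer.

Answer: 2

Derivation:
Round 1: pos1(id82) recv 16: drop; pos2(id35) recv 82: fwd; pos3(id55) recv 35: drop; pos4(id18) recv 55: fwd; pos5(id29) recv 18: drop; pos6(id41) recv 29: drop; pos0(id16) recv 41: fwd
Round 2: pos3(id55) recv 82: fwd; pos5(id29) recv 55: fwd; pos1(id82) recv 41: drop
Round 3: pos4(id18) recv 82: fwd; pos6(id41) recv 55: fwd
Round 4: pos5(id29) recv 82: fwd; pos0(id16) recv 55: fwd
After round 4: 2 messages still in flight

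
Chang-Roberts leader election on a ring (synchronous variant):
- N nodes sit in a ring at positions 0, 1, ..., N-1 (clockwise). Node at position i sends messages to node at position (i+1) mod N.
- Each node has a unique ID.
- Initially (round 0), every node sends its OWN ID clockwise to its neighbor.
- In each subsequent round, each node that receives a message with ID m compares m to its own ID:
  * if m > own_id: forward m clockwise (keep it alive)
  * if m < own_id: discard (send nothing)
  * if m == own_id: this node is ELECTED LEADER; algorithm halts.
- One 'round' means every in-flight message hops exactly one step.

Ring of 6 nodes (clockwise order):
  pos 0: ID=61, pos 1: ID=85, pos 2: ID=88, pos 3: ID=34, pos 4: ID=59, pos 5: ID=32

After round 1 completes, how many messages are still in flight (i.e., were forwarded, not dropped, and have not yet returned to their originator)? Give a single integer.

Round 1: pos1(id85) recv 61: drop; pos2(id88) recv 85: drop; pos3(id34) recv 88: fwd; pos4(id59) recv 34: drop; pos5(id32) recv 59: fwd; pos0(id61) recv 32: drop
After round 1: 2 messages still in flight

Answer: 2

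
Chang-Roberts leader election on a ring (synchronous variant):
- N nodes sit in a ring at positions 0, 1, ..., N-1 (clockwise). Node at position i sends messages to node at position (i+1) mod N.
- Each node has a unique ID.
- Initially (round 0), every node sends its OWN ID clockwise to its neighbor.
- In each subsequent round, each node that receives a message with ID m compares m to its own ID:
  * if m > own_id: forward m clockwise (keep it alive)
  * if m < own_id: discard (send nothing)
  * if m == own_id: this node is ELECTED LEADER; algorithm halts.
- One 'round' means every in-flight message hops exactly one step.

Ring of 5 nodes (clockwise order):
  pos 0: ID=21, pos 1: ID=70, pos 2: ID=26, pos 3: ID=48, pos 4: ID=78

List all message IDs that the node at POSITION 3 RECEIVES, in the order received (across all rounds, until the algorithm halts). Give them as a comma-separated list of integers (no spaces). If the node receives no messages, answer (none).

Answer: 26,70,78

Derivation:
Round 1: pos1(id70) recv 21: drop; pos2(id26) recv 70: fwd; pos3(id48) recv 26: drop; pos4(id78) recv 48: drop; pos0(id21) recv 78: fwd
Round 2: pos3(id48) recv 70: fwd; pos1(id70) recv 78: fwd
Round 3: pos4(id78) recv 70: drop; pos2(id26) recv 78: fwd
Round 4: pos3(id48) recv 78: fwd
Round 5: pos4(id78) recv 78: ELECTED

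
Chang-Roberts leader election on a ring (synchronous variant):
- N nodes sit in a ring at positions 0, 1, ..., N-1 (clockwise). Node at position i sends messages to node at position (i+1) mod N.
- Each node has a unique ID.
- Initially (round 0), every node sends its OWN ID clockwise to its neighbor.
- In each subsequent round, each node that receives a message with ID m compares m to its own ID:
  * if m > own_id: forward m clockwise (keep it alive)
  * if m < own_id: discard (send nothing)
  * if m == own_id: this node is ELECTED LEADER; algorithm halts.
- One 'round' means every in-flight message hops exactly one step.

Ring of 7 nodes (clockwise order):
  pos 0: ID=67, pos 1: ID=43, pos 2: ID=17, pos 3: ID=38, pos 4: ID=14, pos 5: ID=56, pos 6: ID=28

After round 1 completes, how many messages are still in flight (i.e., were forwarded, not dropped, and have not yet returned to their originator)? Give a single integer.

Answer: 4

Derivation:
Round 1: pos1(id43) recv 67: fwd; pos2(id17) recv 43: fwd; pos3(id38) recv 17: drop; pos4(id14) recv 38: fwd; pos5(id56) recv 14: drop; pos6(id28) recv 56: fwd; pos0(id67) recv 28: drop
After round 1: 4 messages still in flight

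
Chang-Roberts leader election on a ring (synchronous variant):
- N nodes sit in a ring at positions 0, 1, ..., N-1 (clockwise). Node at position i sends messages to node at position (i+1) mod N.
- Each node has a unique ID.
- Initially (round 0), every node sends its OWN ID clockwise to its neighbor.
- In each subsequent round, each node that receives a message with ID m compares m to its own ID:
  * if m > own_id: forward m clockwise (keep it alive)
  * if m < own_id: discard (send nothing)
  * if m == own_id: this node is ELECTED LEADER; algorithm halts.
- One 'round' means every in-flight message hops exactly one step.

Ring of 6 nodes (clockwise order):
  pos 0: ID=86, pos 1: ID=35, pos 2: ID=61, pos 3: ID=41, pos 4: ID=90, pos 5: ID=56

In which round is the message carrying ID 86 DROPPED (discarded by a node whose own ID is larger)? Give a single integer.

Round 1: pos1(id35) recv 86: fwd; pos2(id61) recv 35: drop; pos3(id41) recv 61: fwd; pos4(id90) recv 41: drop; pos5(id56) recv 90: fwd; pos0(id86) recv 56: drop
Round 2: pos2(id61) recv 86: fwd; pos4(id90) recv 61: drop; pos0(id86) recv 90: fwd
Round 3: pos3(id41) recv 86: fwd; pos1(id35) recv 90: fwd
Round 4: pos4(id90) recv 86: drop; pos2(id61) recv 90: fwd
Round 5: pos3(id41) recv 90: fwd
Round 6: pos4(id90) recv 90: ELECTED
Message ID 86 originates at pos 0; dropped at pos 4 in round 4

Answer: 4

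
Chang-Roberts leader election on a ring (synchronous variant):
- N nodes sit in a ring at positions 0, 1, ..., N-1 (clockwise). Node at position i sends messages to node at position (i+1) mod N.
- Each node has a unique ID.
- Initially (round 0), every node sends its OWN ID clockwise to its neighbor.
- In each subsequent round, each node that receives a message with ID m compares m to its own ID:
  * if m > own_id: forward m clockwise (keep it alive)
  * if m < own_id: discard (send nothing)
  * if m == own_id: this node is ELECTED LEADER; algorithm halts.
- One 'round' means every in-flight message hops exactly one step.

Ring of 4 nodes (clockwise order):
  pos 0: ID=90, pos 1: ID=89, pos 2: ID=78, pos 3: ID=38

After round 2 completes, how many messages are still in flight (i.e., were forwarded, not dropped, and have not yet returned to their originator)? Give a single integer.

Round 1: pos1(id89) recv 90: fwd; pos2(id78) recv 89: fwd; pos3(id38) recv 78: fwd; pos0(id90) recv 38: drop
Round 2: pos2(id78) recv 90: fwd; pos3(id38) recv 89: fwd; pos0(id90) recv 78: drop
After round 2: 2 messages still in flight

Answer: 2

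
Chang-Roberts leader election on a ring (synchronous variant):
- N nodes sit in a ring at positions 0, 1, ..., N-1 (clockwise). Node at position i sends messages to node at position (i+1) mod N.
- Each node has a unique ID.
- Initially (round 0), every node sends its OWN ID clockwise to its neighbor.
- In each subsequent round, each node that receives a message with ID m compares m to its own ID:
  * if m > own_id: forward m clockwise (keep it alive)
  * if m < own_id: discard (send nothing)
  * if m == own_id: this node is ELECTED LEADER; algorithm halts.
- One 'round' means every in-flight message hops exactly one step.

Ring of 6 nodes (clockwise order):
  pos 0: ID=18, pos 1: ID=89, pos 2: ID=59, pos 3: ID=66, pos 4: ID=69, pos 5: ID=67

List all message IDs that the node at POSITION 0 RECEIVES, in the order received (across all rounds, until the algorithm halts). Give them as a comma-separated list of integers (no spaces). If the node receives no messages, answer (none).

Round 1: pos1(id89) recv 18: drop; pos2(id59) recv 89: fwd; pos3(id66) recv 59: drop; pos4(id69) recv 66: drop; pos5(id67) recv 69: fwd; pos0(id18) recv 67: fwd
Round 2: pos3(id66) recv 89: fwd; pos0(id18) recv 69: fwd; pos1(id89) recv 67: drop
Round 3: pos4(id69) recv 89: fwd; pos1(id89) recv 69: drop
Round 4: pos5(id67) recv 89: fwd
Round 5: pos0(id18) recv 89: fwd
Round 6: pos1(id89) recv 89: ELECTED

Answer: 67,69,89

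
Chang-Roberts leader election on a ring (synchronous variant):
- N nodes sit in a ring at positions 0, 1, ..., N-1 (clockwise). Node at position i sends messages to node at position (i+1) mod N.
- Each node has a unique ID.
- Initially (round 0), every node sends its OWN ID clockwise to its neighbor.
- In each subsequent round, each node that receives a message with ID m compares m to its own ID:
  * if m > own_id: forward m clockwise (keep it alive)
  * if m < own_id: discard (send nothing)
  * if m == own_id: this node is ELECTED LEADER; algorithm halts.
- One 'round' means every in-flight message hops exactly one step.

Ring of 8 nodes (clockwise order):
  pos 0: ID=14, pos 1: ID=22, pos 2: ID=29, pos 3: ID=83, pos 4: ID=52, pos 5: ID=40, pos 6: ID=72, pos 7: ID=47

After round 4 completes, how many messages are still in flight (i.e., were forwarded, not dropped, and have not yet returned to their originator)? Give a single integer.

Answer: 2

Derivation:
Round 1: pos1(id22) recv 14: drop; pos2(id29) recv 22: drop; pos3(id83) recv 29: drop; pos4(id52) recv 83: fwd; pos5(id40) recv 52: fwd; pos6(id72) recv 40: drop; pos7(id47) recv 72: fwd; pos0(id14) recv 47: fwd
Round 2: pos5(id40) recv 83: fwd; pos6(id72) recv 52: drop; pos0(id14) recv 72: fwd; pos1(id22) recv 47: fwd
Round 3: pos6(id72) recv 83: fwd; pos1(id22) recv 72: fwd; pos2(id29) recv 47: fwd
Round 4: pos7(id47) recv 83: fwd; pos2(id29) recv 72: fwd; pos3(id83) recv 47: drop
After round 4: 2 messages still in flight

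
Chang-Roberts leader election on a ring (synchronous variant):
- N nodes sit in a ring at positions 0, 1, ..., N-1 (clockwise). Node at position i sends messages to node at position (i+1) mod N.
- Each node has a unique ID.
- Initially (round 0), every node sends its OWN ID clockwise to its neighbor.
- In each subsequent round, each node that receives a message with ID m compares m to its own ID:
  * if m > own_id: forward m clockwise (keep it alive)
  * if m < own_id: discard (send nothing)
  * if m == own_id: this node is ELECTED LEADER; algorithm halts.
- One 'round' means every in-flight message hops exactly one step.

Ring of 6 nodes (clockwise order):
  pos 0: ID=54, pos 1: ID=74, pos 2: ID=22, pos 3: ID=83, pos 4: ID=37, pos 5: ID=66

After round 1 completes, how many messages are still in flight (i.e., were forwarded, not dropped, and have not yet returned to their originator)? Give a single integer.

Answer: 3

Derivation:
Round 1: pos1(id74) recv 54: drop; pos2(id22) recv 74: fwd; pos3(id83) recv 22: drop; pos4(id37) recv 83: fwd; pos5(id66) recv 37: drop; pos0(id54) recv 66: fwd
After round 1: 3 messages still in flight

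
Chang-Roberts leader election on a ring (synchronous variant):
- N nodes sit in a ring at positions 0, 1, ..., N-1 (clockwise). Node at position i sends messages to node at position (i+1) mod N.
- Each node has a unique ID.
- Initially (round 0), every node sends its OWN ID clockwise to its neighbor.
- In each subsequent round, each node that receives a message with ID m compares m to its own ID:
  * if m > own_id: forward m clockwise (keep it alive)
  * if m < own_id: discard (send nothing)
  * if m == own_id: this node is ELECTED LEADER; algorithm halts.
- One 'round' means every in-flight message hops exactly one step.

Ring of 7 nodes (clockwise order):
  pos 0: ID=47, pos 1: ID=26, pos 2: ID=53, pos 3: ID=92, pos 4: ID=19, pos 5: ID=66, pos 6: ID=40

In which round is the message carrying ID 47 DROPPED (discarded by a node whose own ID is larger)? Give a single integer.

Round 1: pos1(id26) recv 47: fwd; pos2(id53) recv 26: drop; pos3(id92) recv 53: drop; pos4(id19) recv 92: fwd; pos5(id66) recv 19: drop; pos6(id40) recv 66: fwd; pos0(id47) recv 40: drop
Round 2: pos2(id53) recv 47: drop; pos5(id66) recv 92: fwd; pos0(id47) recv 66: fwd
Round 3: pos6(id40) recv 92: fwd; pos1(id26) recv 66: fwd
Round 4: pos0(id47) recv 92: fwd; pos2(id53) recv 66: fwd
Round 5: pos1(id26) recv 92: fwd; pos3(id92) recv 66: drop
Round 6: pos2(id53) recv 92: fwd
Round 7: pos3(id92) recv 92: ELECTED
Message ID 47 originates at pos 0; dropped at pos 2 in round 2

Answer: 2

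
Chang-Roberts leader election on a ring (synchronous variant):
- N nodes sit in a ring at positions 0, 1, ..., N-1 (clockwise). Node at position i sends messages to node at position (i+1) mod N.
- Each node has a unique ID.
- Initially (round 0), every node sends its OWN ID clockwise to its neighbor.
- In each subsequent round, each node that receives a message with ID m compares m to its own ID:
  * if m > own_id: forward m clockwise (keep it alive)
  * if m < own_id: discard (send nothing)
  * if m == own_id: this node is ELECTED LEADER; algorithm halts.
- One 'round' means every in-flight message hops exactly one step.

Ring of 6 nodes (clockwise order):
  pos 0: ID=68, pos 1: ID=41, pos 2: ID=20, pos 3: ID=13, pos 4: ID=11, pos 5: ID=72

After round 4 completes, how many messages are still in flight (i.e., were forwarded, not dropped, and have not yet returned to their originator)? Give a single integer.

Round 1: pos1(id41) recv 68: fwd; pos2(id20) recv 41: fwd; pos3(id13) recv 20: fwd; pos4(id11) recv 13: fwd; pos5(id72) recv 11: drop; pos0(id68) recv 72: fwd
Round 2: pos2(id20) recv 68: fwd; pos3(id13) recv 41: fwd; pos4(id11) recv 20: fwd; pos5(id72) recv 13: drop; pos1(id41) recv 72: fwd
Round 3: pos3(id13) recv 68: fwd; pos4(id11) recv 41: fwd; pos5(id72) recv 20: drop; pos2(id20) recv 72: fwd
Round 4: pos4(id11) recv 68: fwd; pos5(id72) recv 41: drop; pos3(id13) recv 72: fwd
After round 4: 2 messages still in flight

Answer: 2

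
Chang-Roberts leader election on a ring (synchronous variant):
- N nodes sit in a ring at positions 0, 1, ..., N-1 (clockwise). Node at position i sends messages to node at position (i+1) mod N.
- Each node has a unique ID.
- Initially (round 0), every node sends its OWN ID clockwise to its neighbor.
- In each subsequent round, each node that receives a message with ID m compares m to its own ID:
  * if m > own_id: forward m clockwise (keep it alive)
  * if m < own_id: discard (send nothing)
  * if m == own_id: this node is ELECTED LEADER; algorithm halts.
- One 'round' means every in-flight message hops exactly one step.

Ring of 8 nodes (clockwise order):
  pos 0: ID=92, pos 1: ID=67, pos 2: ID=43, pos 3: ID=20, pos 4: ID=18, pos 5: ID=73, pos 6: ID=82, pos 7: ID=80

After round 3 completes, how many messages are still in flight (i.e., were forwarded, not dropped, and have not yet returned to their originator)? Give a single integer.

Round 1: pos1(id67) recv 92: fwd; pos2(id43) recv 67: fwd; pos3(id20) recv 43: fwd; pos4(id18) recv 20: fwd; pos5(id73) recv 18: drop; pos6(id82) recv 73: drop; pos7(id80) recv 82: fwd; pos0(id92) recv 80: drop
Round 2: pos2(id43) recv 92: fwd; pos3(id20) recv 67: fwd; pos4(id18) recv 43: fwd; pos5(id73) recv 20: drop; pos0(id92) recv 82: drop
Round 3: pos3(id20) recv 92: fwd; pos4(id18) recv 67: fwd; pos5(id73) recv 43: drop
After round 3: 2 messages still in flight

Answer: 2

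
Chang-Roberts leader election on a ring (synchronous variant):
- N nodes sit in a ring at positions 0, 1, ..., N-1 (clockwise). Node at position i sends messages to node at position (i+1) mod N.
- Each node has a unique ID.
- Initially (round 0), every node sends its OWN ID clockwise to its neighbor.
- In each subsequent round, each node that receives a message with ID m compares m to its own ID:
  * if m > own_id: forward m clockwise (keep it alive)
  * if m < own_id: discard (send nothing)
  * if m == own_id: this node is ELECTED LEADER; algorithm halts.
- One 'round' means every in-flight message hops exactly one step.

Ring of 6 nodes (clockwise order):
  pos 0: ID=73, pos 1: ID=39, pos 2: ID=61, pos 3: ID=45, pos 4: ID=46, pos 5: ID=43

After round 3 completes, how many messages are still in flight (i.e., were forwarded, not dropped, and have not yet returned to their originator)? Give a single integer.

Round 1: pos1(id39) recv 73: fwd; pos2(id61) recv 39: drop; pos3(id45) recv 61: fwd; pos4(id46) recv 45: drop; pos5(id43) recv 46: fwd; pos0(id73) recv 43: drop
Round 2: pos2(id61) recv 73: fwd; pos4(id46) recv 61: fwd; pos0(id73) recv 46: drop
Round 3: pos3(id45) recv 73: fwd; pos5(id43) recv 61: fwd
After round 3: 2 messages still in flight

Answer: 2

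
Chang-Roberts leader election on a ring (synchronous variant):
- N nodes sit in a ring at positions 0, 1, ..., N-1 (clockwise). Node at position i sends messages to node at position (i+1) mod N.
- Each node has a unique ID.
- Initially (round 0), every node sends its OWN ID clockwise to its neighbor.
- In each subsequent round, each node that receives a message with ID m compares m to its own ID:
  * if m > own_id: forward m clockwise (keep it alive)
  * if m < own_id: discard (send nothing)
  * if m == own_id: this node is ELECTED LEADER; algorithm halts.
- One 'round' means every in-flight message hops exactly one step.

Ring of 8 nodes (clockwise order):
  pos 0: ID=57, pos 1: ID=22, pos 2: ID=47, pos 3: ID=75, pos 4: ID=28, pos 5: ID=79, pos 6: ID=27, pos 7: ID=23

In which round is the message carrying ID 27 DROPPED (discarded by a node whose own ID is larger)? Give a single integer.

Answer: 2

Derivation:
Round 1: pos1(id22) recv 57: fwd; pos2(id47) recv 22: drop; pos3(id75) recv 47: drop; pos4(id28) recv 75: fwd; pos5(id79) recv 28: drop; pos6(id27) recv 79: fwd; pos7(id23) recv 27: fwd; pos0(id57) recv 23: drop
Round 2: pos2(id47) recv 57: fwd; pos5(id79) recv 75: drop; pos7(id23) recv 79: fwd; pos0(id57) recv 27: drop
Round 3: pos3(id75) recv 57: drop; pos0(id57) recv 79: fwd
Round 4: pos1(id22) recv 79: fwd
Round 5: pos2(id47) recv 79: fwd
Round 6: pos3(id75) recv 79: fwd
Round 7: pos4(id28) recv 79: fwd
Round 8: pos5(id79) recv 79: ELECTED
Message ID 27 originates at pos 6; dropped at pos 0 in round 2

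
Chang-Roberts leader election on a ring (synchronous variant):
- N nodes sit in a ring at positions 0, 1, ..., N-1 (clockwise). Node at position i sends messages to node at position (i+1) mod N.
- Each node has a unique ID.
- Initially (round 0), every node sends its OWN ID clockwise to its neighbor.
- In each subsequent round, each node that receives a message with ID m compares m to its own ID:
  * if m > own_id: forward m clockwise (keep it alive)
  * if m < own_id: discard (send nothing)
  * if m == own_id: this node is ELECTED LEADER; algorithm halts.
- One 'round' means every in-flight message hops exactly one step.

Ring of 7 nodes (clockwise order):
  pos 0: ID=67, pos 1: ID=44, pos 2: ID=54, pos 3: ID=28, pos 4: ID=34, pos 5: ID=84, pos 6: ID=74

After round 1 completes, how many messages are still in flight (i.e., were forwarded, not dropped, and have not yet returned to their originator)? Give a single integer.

Round 1: pos1(id44) recv 67: fwd; pos2(id54) recv 44: drop; pos3(id28) recv 54: fwd; pos4(id34) recv 28: drop; pos5(id84) recv 34: drop; pos6(id74) recv 84: fwd; pos0(id67) recv 74: fwd
After round 1: 4 messages still in flight

Answer: 4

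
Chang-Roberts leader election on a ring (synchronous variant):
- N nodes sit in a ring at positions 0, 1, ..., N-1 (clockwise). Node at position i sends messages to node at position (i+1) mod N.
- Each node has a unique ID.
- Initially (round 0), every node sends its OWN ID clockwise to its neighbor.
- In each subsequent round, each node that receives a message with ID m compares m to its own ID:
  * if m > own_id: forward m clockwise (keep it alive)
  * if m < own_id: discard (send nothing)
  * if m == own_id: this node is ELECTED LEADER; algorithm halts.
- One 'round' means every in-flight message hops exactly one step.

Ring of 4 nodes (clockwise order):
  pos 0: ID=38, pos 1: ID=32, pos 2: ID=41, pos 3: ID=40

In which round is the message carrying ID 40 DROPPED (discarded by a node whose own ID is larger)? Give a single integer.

Round 1: pos1(id32) recv 38: fwd; pos2(id41) recv 32: drop; pos3(id40) recv 41: fwd; pos0(id38) recv 40: fwd
Round 2: pos2(id41) recv 38: drop; pos0(id38) recv 41: fwd; pos1(id32) recv 40: fwd
Round 3: pos1(id32) recv 41: fwd; pos2(id41) recv 40: drop
Round 4: pos2(id41) recv 41: ELECTED
Message ID 40 originates at pos 3; dropped at pos 2 in round 3

Answer: 3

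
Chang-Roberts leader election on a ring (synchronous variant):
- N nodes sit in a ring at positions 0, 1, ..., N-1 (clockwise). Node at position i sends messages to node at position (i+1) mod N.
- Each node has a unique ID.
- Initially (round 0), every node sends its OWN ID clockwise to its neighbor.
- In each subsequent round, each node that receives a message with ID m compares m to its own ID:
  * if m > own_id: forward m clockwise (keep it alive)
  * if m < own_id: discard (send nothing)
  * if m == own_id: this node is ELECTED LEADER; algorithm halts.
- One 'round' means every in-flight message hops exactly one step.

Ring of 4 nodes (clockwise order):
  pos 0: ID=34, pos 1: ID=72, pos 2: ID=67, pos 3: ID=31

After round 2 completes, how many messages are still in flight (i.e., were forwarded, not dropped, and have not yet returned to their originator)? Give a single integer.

Round 1: pos1(id72) recv 34: drop; pos2(id67) recv 72: fwd; pos3(id31) recv 67: fwd; pos0(id34) recv 31: drop
Round 2: pos3(id31) recv 72: fwd; pos0(id34) recv 67: fwd
After round 2: 2 messages still in flight

Answer: 2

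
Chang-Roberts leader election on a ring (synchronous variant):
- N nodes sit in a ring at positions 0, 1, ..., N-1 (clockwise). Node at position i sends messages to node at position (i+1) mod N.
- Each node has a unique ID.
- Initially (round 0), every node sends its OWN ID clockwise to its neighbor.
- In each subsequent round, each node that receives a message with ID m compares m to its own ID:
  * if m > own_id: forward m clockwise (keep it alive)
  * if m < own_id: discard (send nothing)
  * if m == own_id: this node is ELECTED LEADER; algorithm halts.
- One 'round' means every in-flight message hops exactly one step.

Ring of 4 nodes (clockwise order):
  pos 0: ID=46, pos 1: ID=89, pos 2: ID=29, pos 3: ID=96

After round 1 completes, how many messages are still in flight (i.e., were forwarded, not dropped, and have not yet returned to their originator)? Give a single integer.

Answer: 2

Derivation:
Round 1: pos1(id89) recv 46: drop; pos2(id29) recv 89: fwd; pos3(id96) recv 29: drop; pos0(id46) recv 96: fwd
After round 1: 2 messages still in flight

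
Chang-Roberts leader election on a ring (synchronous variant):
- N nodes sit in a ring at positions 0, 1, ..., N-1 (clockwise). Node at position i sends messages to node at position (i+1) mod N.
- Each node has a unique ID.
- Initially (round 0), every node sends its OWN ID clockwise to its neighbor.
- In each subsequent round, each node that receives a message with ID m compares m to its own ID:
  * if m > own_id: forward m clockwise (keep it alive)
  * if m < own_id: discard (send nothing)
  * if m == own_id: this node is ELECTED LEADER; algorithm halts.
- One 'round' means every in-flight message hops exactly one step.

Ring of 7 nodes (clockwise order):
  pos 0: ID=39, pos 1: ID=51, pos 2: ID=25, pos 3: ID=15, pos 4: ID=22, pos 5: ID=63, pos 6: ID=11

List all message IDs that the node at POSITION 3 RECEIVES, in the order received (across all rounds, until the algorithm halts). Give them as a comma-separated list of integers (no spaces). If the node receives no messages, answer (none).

Answer: 25,51,63

Derivation:
Round 1: pos1(id51) recv 39: drop; pos2(id25) recv 51: fwd; pos3(id15) recv 25: fwd; pos4(id22) recv 15: drop; pos5(id63) recv 22: drop; pos6(id11) recv 63: fwd; pos0(id39) recv 11: drop
Round 2: pos3(id15) recv 51: fwd; pos4(id22) recv 25: fwd; pos0(id39) recv 63: fwd
Round 3: pos4(id22) recv 51: fwd; pos5(id63) recv 25: drop; pos1(id51) recv 63: fwd
Round 4: pos5(id63) recv 51: drop; pos2(id25) recv 63: fwd
Round 5: pos3(id15) recv 63: fwd
Round 6: pos4(id22) recv 63: fwd
Round 7: pos5(id63) recv 63: ELECTED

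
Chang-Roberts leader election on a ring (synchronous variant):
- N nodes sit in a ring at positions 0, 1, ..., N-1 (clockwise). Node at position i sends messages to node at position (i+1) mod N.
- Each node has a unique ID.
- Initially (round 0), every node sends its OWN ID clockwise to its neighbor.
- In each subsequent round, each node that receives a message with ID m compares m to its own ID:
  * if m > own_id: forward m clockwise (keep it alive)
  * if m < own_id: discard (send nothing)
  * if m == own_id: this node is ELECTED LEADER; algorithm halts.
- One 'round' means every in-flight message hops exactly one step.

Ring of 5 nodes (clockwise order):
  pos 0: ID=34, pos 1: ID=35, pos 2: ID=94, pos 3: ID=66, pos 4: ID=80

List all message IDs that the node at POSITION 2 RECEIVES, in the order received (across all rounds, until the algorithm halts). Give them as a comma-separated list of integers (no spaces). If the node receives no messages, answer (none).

Round 1: pos1(id35) recv 34: drop; pos2(id94) recv 35: drop; pos3(id66) recv 94: fwd; pos4(id80) recv 66: drop; pos0(id34) recv 80: fwd
Round 2: pos4(id80) recv 94: fwd; pos1(id35) recv 80: fwd
Round 3: pos0(id34) recv 94: fwd; pos2(id94) recv 80: drop
Round 4: pos1(id35) recv 94: fwd
Round 5: pos2(id94) recv 94: ELECTED

Answer: 35,80,94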